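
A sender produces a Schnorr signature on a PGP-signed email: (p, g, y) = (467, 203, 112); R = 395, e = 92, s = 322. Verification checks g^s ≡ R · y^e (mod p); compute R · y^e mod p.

249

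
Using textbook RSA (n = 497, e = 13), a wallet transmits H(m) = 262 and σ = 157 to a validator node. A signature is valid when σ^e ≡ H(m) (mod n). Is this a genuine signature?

σ^2 ≡ 157^2 = 24649 ≡ 296
σ^4 ≡ 296^2 = 87616 ≡ 144
σ^8 ≡ 144^2 = 20736 ≡ 359
13 = 8 + 4 + 1, so σ^13 ≡ 359·144·157 ≡ 262 (mod 497)
σ^13 mod 497 = 262 matches H(m).

genuine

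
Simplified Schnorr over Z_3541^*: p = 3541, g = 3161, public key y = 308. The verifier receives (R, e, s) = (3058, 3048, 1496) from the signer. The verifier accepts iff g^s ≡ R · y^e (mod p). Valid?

no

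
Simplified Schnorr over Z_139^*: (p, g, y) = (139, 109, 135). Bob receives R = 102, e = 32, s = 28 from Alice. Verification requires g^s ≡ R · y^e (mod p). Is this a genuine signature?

g^s mod p:
109^28 mod 139 = 113
R · y^e mod p:
135^32 mod 139 = 13
102·13 = 1326 ≡ 75 (mod 139)
113 ≠ 75; the check fails.

forged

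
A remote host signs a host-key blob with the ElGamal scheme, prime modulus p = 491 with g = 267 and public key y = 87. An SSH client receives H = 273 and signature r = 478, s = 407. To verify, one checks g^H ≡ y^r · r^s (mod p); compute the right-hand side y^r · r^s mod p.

128

Squares mod 491: 87^1≡87, 87^2≡204, 87^4≡372, 87^8≡413, 87^16≡192, 87^32≡39, 87^64≡48, 87^128≡340, 87^256≡215
478 = 256 + 128 + 64 + 16 + 8 + 4 + 2, so 87^478 ≡ 215·340·48·192·413·372·204 ≡ 94 (mod 491)
Squares mod 491: 478^1≡478, 478^2≡169, 478^4≡83, 478^8≡15, 478^16≡225, 478^32≡52, 478^64≡249, 478^128≡135, 478^256≡58
407 = 256 + 128 + 16 + 4 + 2 + 1, so 478^407 ≡ 58·135·225·83·169·478 ≡ 367 (mod 491)
y^r · r^s ≡ 94·367 = 34498 ≡ 128 (mod 491)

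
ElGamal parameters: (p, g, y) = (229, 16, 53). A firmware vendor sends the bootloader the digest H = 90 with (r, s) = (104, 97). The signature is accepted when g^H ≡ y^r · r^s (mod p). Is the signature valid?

invalid

Left side g^H mod p:
16^2 = 256 ≡ 27
16^4 ≡ 27^2 = 729 ≡ 42
16^8 ≡ 42^2 = 1764 ≡ 161
16^16 ≡ 161^2 = 25921 ≡ 44
16^32 ≡ 44^2 = 1936 ≡ 104
16^64 ≡ 104^2 = 10816 ≡ 53
90 = 64 + 16 + 8 + 2, so 16^90 ≡ 53·44·161·27 ≡ 61 (mod 229)
Right side y^r · r^s mod p:
53^2 = 2809 ≡ 61
53^4 ≡ 61^2 = 3721 ≡ 57
53^8 ≡ 57^2 = 3249 ≡ 43
53^16 ≡ 43^2 = 1849 ≡ 17
53^32 ≡ 17^2 = 289 ≡ 60
53^64 ≡ 60^2 = 3600 ≡ 165
104 = 64 + 32 + 8, so 53^104 ≡ 165·60·43 ≡ 218 (mod 229)
104^2 = 10816 ≡ 53
104^4 ≡ 53^2 = 2809 ≡ 61
104^8 ≡ 61^2 = 3721 ≡ 57
104^16 ≡ 57^2 = 3249 ≡ 43
104^32 ≡ 43^2 = 1849 ≡ 17
104^64 ≡ 17^2 = 289 ≡ 60
97 = 64 + 32 + 1, so 104^97 ≡ 60·17·104 ≡ 53 (mod 229)
218·53 = 11554 ≡ 104 (mod 229)
61 ≠ 104, so verification fails.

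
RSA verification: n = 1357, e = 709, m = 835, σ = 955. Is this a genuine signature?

forged

σ^2 ≡ 955^2 = 912025 ≡ 121
σ^4 ≡ 121^2 = 14641 ≡ 1071
σ^8 ≡ 1071^2 = 1147041 ≡ 376
σ^16 ≡ 376^2 = 141376 ≡ 248
σ^32 ≡ 248^2 = 61504 ≡ 439
σ^64 ≡ 439^2 = 192721 ≡ 27
σ^128 ≡ 27^2 = 729
σ^256 ≡ 729^2 = 531441 ≡ 854
σ^512 ≡ 854^2 = 729316 ≡ 607
709 = 512 + 128 + 64 + 4 + 1, so σ^709 ≡ 607·729·27·1071·955 ≡ 1352 (mod 1357)
1352 ≠ 835, so verification fails.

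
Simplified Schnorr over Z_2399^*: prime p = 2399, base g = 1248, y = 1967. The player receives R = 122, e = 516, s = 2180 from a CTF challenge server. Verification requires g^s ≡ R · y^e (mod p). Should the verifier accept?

g^s mod p:
1248^2 = 1557504 ≡ 553
1248^4 ≡ 553^2 = 305809 ≡ 1136
1248^8 ≡ 1136^2 = 1290496 ≡ 2233
1248^16 ≡ 2233^2 = 4986289 ≡ 1167
1248^32 ≡ 1167^2 = 1361889 ≡ 1656
1248^64 ≡ 1656^2 = 2742336 ≡ 279
1248^128 ≡ 279^2 = 77841 ≡ 1073
1248^256 ≡ 1073^2 = 1151329 ≡ 2208
1248^512 ≡ 2208^2 = 4875264 ≡ 496
1248^1024 ≡ 496^2 = 246016 ≡ 1318
1248^2048 ≡ 1318^2 = 1737124 ≡ 248
2180 = 2048 + 128 + 4, so 1248^2180 ≡ 248·1073·1136 ≡ 952 (mod 2399)
R · y^e mod p:
1967^2 = 3869089 ≡ 1901
1967^4 ≡ 1901^2 = 3613801 ≡ 907
1967^8 ≡ 907^2 = 822649 ≡ 2191
1967^16 ≡ 2191^2 = 4800481 ≡ 82
1967^32 ≡ 82^2 = 6724 ≡ 1926
1967^64 ≡ 1926^2 = 3709476 ≡ 622
1967^128 ≡ 622^2 = 386884 ≡ 645
1967^256 ≡ 645^2 = 416025 ≡ 998
1967^512 ≡ 998^2 = 996004 ≡ 419
516 = 512 + 4, so 1967^516 ≡ 419·907 ≡ 991 (mod 2399)
122·991 = 120902 ≡ 952 (mod 2399)
952 ≡ 952 (mod 2399); signature holds.

accept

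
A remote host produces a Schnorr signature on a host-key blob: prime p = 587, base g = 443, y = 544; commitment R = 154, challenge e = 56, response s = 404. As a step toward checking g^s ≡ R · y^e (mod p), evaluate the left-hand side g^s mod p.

443^2 = 196249 ≡ 191
443^4 ≡ 191^2 = 36481 ≡ 87
443^8 ≡ 87^2 = 7569 ≡ 525
443^16 ≡ 525^2 = 275625 ≡ 322
443^32 ≡ 322^2 = 103684 ≡ 372
443^64 ≡ 372^2 = 138384 ≡ 439
443^128 ≡ 439^2 = 192721 ≡ 185
443^256 ≡ 185^2 = 34225 ≡ 179
404 = 256 + 128 + 16 + 4, so 443^404 ≡ 179·185·322·87 ≡ 550 (mod 587)

550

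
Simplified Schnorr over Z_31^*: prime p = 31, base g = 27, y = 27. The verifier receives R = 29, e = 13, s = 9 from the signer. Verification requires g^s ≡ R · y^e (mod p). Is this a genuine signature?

forged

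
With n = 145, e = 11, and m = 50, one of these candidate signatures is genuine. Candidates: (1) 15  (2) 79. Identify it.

1

Candidate 1: Squares mod 145: 15^1≡15, 15^2≡80, 15^4≡20, 15^8≡110; 11 = 8 + 2 + 1, so 15^11 ≡ 110·80·15 ≡ 50 (mod 145)
  → matches m = 50
Candidate 2: Squares mod 145: 79^1≡79, 79^2≡6, 79^4≡36, 79^8≡136; 11 = 8 + 2 + 1, so 79^11 ≡ 136·6·79 ≡ 84 (mod 145)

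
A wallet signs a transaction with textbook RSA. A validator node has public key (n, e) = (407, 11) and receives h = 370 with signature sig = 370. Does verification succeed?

Squares mod 407: sig^1≡370, sig^2≡148, sig^4≡333, sig^8≡185
11 = 8 + 2 + 1, so sig^11 ≡ 185·148·370 ≡ 370 (mod 407)
Since 370 equals the digest 370, verification succeeds.

passes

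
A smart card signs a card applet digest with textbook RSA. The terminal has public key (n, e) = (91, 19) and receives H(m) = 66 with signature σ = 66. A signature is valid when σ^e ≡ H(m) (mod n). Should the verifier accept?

Squares mod 91: σ^1≡66, σ^2≡79, σ^4≡53, σ^8≡79, σ^16≡53
19 = 16 + 2 + 1, so σ^19 ≡ 53·79·66 ≡ 66 (mod 91)
66 = H(m), so the signature checks out.

accept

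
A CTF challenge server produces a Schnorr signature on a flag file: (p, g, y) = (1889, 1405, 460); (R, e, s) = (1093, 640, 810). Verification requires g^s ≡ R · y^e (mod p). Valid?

yes

g^s mod p:
Squares mod 1889: 1405^1≡1405, 1405^2≡20, 1405^4≡400, 1405^8≡1324, 1405^16≡1873, 1405^32≡256, 1405^64≡1310, 1405^128≡888, 1405^256≡831, 1405^512≡1076
810 = 512 + 256 + 32 + 8 + 2, so 1405^810 ≡ 1076·831·256·1324·20 ≡ 932 (mod 1889)
R · y^e mod p:
Squares mod 1889: 460^1≡460, 460^2≡32, 460^4≡1024, 460^8≡181, 460^16≡648, 460^32≡546, 460^64≡1543, 460^128≡709, 460^256≡207, 460^512≡1291
640 = 512 + 128, so 460^640 ≡ 1291·709 ≡ 1043 (mod 1889)
1093·1043 = 1139999 ≡ 932 (mod 1889)
932 ≡ 932 (mod 1889); signature holds.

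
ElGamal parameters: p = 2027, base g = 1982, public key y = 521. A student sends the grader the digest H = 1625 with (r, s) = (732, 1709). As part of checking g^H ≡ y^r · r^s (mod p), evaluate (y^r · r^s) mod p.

1238

521^2 = 271441 ≡ 1850
521^4 ≡ 1850^2 = 3422500 ≡ 924
521^8 ≡ 924^2 = 853776 ≡ 409
521^16 ≡ 409^2 = 167281 ≡ 1067
521^32 ≡ 1067^2 = 1138489 ≡ 1342
521^64 ≡ 1342^2 = 1800964 ≡ 988
521^128 ≡ 988^2 = 976144 ≡ 1157
521^256 ≡ 1157^2 = 1338649 ≡ 829
521^512 ≡ 829^2 = 687241 ≡ 88
732 = 512 + 128 + 64 + 16 + 8 + 4, so 521^732 ≡ 88·1157·988·1067·409·924 ≡ 550 (mod 2027)
732^2 = 535824 ≡ 696
732^4 ≡ 696^2 = 484416 ≡ 1990
732^8 ≡ 1990^2 = 3960100 ≡ 1369
732^16 ≡ 1369^2 = 1874161 ≡ 1213
732^32 ≡ 1213^2 = 1471369 ≡ 1794
732^64 ≡ 1794^2 = 3218436 ≡ 1587
732^128 ≡ 1587^2 = 2518569 ≡ 1035
732^256 ≡ 1035^2 = 1071225 ≡ 969
732^512 ≡ 969^2 = 938961 ≡ 460
732^1024 ≡ 460^2 = 211600 ≡ 792
1709 = 1024 + 512 + 128 + 32 + 8 + 4 + 1, so 732^1709 ≡ 792·460·1035·1794·1369·1990·732 ≡ 1130 (mod 2027)
y^r · r^s ≡ 550·1130 = 621500 ≡ 1238 (mod 2027)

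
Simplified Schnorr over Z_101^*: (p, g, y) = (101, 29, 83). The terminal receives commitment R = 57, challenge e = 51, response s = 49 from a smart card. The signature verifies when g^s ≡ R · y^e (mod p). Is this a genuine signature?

forged

g^s mod p:
29^2 = 841 ≡ 33
29^4 ≡ 33^2 = 1089 ≡ 79
29^8 ≡ 79^2 = 6241 ≡ 80
29^16 ≡ 80^2 = 6400 ≡ 37
29^32 ≡ 37^2 = 1369 ≡ 56
49 = 32 + 16 + 1, so 29^49 ≡ 56·37·29 ≡ 94 (mod 101)
R · y^e mod p:
83^2 = 6889 ≡ 21
83^4 ≡ 21^2 = 441 ≡ 37
83^8 ≡ 37^2 = 1369 ≡ 56
83^16 ≡ 56^2 = 3136 ≡ 5
83^32 ≡ 5^2 = 25
51 = 32 + 16 + 2 + 1, so 83^51 ≡ 25·5·21·83 ≡ 18 (mod 101)
57·18 = 1026 ≡ 16 (mod 101)
94 ≠ 16; the check fails.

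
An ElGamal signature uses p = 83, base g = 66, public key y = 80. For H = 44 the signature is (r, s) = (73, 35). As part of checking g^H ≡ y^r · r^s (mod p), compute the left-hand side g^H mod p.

66^2 = 4356 ≡ 40
66^4 ≡ 40^2 = 1600 ≡ 23
66^8 ≡ 23^2 = 529 ≡ 31
66^16 ≡ 31^2 = 961 ≡ 48
66^32 ≡ 48^2 = 2304 ≡ 63
44 = 32 + 8 + 4, so 66^44 ≡ 63·31·23 ≡ 16 (mod 83)

16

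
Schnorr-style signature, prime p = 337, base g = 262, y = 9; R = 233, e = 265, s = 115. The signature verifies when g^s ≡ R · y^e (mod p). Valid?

yes

g^s mod p:
262^2 = 68644 ≡ 233
262^4 ≡ 233^2 = 54289 ≡ 32
262^8 ≡ 32^2 = 1024 ≡ 13
262^16 ≡ 13^2 = 169
262^32 ≡ 169^2 = 28561 ≡ 253
262^64 ≡ 253^2 = 64009 ≡ 316
115 = 64 + 32 + 16 + 2 + 1, so 262^115 ≡ 316·253·169·233·262 ≡ 82 (mod 337)
R · y^e mod p:
9^2 = 81
9^4 ≡ 81^2 = 6561 ≡ 158
9^8 ≡ 158^2 = 24964 ≡ 26
9^16 ≡ 26^2 = 676 ≡ 2
9^32 ≡ 2^2 = 4
9^64 ≡ 4^2 = 16
9^128 ≡ 16^2 = 256
9^256 ≡ 256^2 = 65536 ≡ 158
265 = 256 + 8 + 1, so 9^265 ≡ 158·26·9 ≡ 239 (mod 337)
233·239 = 55687 ≡ 82 (mod 337)
82 ≡ 82 (mod 337); signature holds.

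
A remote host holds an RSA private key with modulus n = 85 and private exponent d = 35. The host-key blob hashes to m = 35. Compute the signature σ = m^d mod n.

m^2 ≡ 35^2 = 1225 ≡ 35
m^4 ≡ 35^2 = 1225 ≡ 35
m^8 ≡ 35^2 = 1225 ≡ 35
m^16 ≡ 35^2 = 1225 ≡ 35
m^32 ≡ 35^2 = 1225 ≡ 35
35 = 32 + 2 + 1, so m^35 ≡ 35·35·35 ≡ 35 (mod 85)

35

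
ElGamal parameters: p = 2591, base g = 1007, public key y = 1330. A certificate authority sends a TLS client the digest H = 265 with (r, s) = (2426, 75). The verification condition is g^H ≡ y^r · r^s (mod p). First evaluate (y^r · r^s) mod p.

1601

1330^2 = 1768900 ≡ 1838
1330^4 ≡ 1838^2 = 3378244 ≡ 2171
1330^8 ≡ 2171^2 = 4713241 ≡ 212
1330^16 ≡ 212^2 = 44944 ≡ 897
1330^32 ≡ 897^2 = 804609 ≡ 1399
1330^64 ≡ 1399^2 = 1957201 ≡ 996
1330^128 ≡ 996^2 = 992016 ≡ 2254
1330^256 ≡ 2254^2 = 5080516 ≡ 2156
1330^512 ≡ 2156^2 = 4648336 ≡ 82
1330^1024 ≡ 82^2 = 6724 ≡ 1542
1330^2048 ≡ 1542^2 = 2377764 ≡ 1817
2426 = 2048 + 256 + 64 + 32 + 16 + 8 + 2, so 1330^2426 ≡ 1817·2156·996·1399·897·212·1838 ≡ 397 (mod 2591)
2426^2 = 5885476 ≡ 1315
2426^4 ≡ 1315^2 = 1729225 ≡ 1028
2426^8 ≡ 1028^2 = 1056784 ≡ 2247
2426^16 ≡ 2247^2 = 5049009 ≡ 1741
2426^32 ≡ 1741^2 = 3031081 ≡ 2202
2426^64 ≡ 2202^2 = 4848804 ≡ 1043
75 = 64 + 8 + 2 + 1, so 2426^75 ≡ 1043·2247·1315·2426 ≡ 983 (mod 2591)
y^r · r^s ≡ 397·983 = 390251 ≡ 1601 (mod 2591)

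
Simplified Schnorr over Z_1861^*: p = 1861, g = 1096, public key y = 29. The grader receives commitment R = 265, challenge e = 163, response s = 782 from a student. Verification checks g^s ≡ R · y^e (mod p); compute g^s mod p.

1093

1096^782 mod 1861 = 1093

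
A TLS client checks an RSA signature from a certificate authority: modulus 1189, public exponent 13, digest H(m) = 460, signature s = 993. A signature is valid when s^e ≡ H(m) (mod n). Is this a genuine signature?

genuine

s^2 ≡ 993^2 = 986049 ≡ 368
s^4 ≡ 368^2 = 135424 ≡ 1067
s^8 ≡ 1067^2 = 1138489 ≡ 616
13 = 8 + 4 + 1, so s^13 ≡ 616·1067·993 ≡ 460 (mod 1189)
460 = H(m), so the signature checks out.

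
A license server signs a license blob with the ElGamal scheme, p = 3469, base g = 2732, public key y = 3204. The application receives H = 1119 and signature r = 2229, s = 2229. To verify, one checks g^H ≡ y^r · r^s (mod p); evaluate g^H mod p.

1760

2732^2 = 7463824 ≡ 2005
2732^4 ≡ 2005^2 = 4020025 ≡ 2923
2732^8 ≡ 2923^2 = 8543929 ≡ 3251
2732^16 ≡ 3251^2 = 10569001 ≡ 2427
2732^32 ≡ 2427^2 = 5890329 ≡ 3436
2732^64 ≡ 3436^2 = 11806096 ≡ 1089
2732^128 ≡ 1089^2 = 1185921 ≡ 2992
2732^256 ≡ 2992^2 = 8952064 ≡ 2044
2732^512 ≡ 2044^2 = 4177936 ≡ 1260
2732^1024 ≡ 1260^2 = 1587600 ≡ 2267
1119 = 1024 + 64 + 16 + 8 + 4 + 2 + 1, so 2732^1119 ≡ 2267·1089·2427·3251·2923·2005·2732 ≡ 1760 (mod 3469)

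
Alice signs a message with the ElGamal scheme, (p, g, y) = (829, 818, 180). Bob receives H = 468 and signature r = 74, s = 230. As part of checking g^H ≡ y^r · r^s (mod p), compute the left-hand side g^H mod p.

Squares mod 829: 818^1≡818, 818^2≡121, 818^4≡548, 818^8≡206, 818^16≡157, 818^32≡608, 818^64≡759, 818^128≡755, 818^256≡502
468 = 256 + 128 + 64 + 16 + 4, so 818^468 ≡ 502·755·759·157·548 ≡ 206 (mod 829)

206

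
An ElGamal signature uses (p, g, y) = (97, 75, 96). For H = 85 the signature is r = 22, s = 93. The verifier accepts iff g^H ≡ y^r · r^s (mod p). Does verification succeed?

fails

Left side g^H mod p:
Squares mod 97: 75^1≡75, 75^2≡96, 75^4≡1, 75^8≡1, 75^16≡1, 75^32≡1, 75^64≡1
85 = 64 + 16 + 4 + 1, so 75^85 ≡ 1·1·1·75 ≡ 75 (mod 97)
Right side y^r · r^s mod p:
Squares mod 97: 96^1≡96, 96^2≡1, 96^4≡1, 96^8≡1, 96^16≡1
22 = 16 + 4 + 2, so 96^22 ≡ 1·1·1 ≡ 1 (mod 97)
Squares mod 97: 22^1≡22, 22^2≡96, 22^4≡1, 22^8≡1, 22^16≡1, 22^32≡1, 22^64≡1
93 = 64 + 16 + 8 + 4 + 1, so 22^93 ≡ 1·1·1·1·22 ≡ 22 (mod 97)
1·22 = 22 ≡ 22 (mod 97)
75 ≠ 22, so verification fails.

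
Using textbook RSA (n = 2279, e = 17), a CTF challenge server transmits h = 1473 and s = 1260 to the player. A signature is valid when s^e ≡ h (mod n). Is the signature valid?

invalid

s^17 mod 2279 = 1185
The recovered value 1185 does not match the digest 1473.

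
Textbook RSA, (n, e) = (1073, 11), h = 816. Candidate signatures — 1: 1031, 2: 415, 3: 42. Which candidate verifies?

Candidate 1: Squares mod 1073: 1031^1≡1031, 1031^2≡691, 1031^4≡1069, 1031^8≡16; 11 = 8 + 2 + 1, so 1031^11 ≡ 16·691·1031 ≡ 257 (mod 1073)
Candidate 2: Squares mod 1073: 415^1≡415, 415^2≡545, 415^4≡877, 415^8≡861; 11 = 8 + 2 + 1, so 415^11 ≡ 861·545·415 ≡ 51 (mod 1073)
Candidate 3: Squares mod 1073: 42^1≡42, 42^2≡691, 42^4≡1069, 42^8≡16; 11 = 8 + 2 + 1, so 42^11 ≡ 16·691·42 ≡ 816 (mod 1073)
  → matches h = 816

3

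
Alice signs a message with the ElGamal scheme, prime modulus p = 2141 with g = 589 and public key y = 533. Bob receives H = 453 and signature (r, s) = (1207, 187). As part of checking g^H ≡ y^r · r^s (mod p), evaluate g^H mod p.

589^453 mod 2141 = 1990

1990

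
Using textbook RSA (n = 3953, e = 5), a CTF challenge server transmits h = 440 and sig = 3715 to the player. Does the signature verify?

verifies

sig^2 ≡ 3715^2 = 13801225 ≡ 1302
sig^4 ≡ 1302^2 = 1695204 ≡ 3320
5 = 4 + 1, so sig^5 ≡ 3320·3715 ≡ 440 (mod 3953)
sig^5 mod 3953 = 440 matches h.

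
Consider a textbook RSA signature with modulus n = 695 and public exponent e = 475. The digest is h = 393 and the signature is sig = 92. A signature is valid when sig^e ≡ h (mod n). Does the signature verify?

Squares mod 695: sig^1≡92, sig^2≡124, sig^4≡86, sig^8≡446, sig^16≡146, sig^32≡466, sig^64≡316, sig^128≡471, sig^256≡136
475 = 256 + 128 + 64 + 16 + 8 + 2 + 1, so sig^475 ≡ 136·471·316·146·446·124·92 ≡ 393 (mod 695)
393 = h, so the signature checks out.

verifies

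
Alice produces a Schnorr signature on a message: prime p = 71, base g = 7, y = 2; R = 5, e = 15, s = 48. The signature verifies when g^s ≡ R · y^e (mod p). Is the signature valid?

valid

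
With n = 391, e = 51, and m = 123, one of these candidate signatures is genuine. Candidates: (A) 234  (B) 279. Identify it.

A

Candidate A: 234^51 mod 391 = 123
  → matches m = 123
Candidate B: 279^51 mod 391 = 71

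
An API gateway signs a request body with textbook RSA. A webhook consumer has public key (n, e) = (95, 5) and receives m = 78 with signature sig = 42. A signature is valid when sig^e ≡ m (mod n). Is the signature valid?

sig^2 ≡ 42^2 = 1764 ≡ 54
sig^4 ≡ 54^2 = 2916 ≡ 66
5 = 4 + 1, so sig^5 ≡ 66·42 ≡ 17 (mod 95)
17 ≠ 78, so verification fails.

invalid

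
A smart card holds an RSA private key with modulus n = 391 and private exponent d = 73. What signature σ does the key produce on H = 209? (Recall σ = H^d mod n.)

335

Squares mod 391: H^1≡209, H^2≡280, H^4≡200, H^8≡118, H^16≡239, H^32≡35, H^64≡52
73 = 64 + 8 + 1, so H^73 ≡ 52·118·209 ≡ 335 (mod 391)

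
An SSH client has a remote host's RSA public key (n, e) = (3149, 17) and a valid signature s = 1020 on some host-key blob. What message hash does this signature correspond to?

Squares mod 3149: s^1≡1020, s^2≡1230, s^4≡1380, s^8≡2404, s^16≡801
17 = 16 + 1, so s^17 ≡ 801·1020 ≡ 1429 (mod 3149)

1429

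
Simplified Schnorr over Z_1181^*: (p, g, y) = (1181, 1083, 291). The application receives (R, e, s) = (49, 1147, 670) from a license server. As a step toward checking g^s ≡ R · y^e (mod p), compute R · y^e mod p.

Squares mod 1181: 291^1≡291, 291^2≡830, 291^4≡377, 291^8≡409, 291^16≡760, 291^32≡91, 291^64≡14, 291^128≡196, 291^256≡624, 291^512≡827, 291^1024≡130
1147 = 1024 + 64 + 32 + 16 + 8 + 2 + 1, so 291^1147 ≡ 130·14·91·760·409·830·291 ≡ 1110 (mod 1181)
R · y^e ≡ 49·1110 = 54390 ≡ 64 (mod 1181)

64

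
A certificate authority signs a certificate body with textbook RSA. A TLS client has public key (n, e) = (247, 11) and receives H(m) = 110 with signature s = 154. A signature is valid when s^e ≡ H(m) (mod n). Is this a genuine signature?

genuine

s^11 mod 247 = 110
110 = H(m), so the signature checks out.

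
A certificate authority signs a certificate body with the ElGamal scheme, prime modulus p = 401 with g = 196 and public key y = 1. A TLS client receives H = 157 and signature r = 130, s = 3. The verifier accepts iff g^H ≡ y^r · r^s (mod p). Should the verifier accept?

reject

Left side g^H mod p:
Squares mod 401: 196^1≡196, 196^2≡321, 196^4≡385, 196^8≡256, 196^16≡173, 196^32≡255, 196^64≡63, 196^128≡360
157 = 128 + 16 + 8 + 4 + 1, so 196^157 ≡ 360·173·256·385·196 ≡ 255 (mod 401)
Right side y^r · r^s mod p:
Squares mod 401: 1^1≡1, 1^2≡1, 1^4≡1, 1^8≡1, 1^16≡1, 1^32≡1, 1^64≡1, 1^128≡1
130 = 128 + 2, so 1^130 ≡ 1·1 ≡ 1 (mod 401)
Squares mod 401: 130^1≡130, 130^2≡58
3 = 2 + 1, so 130^3 ≡ 58·130 ≡ 322 (mod 401)
1·322 = 322 ≡ 322 (mod 401)
255 ≠ 322, so verification fails.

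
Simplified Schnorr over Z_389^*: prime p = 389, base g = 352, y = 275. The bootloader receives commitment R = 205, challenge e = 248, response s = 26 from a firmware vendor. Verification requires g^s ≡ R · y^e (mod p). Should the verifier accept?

g^s mod p:
Squares mod 389: 352^1≡352, 352^2≡202, 352^4≡348, 352^8≡125, 352^16≡65
26 = 16 + 8 + 2, so 352^26 ≡ 65·125·202 ≡ 59 (mod 389)
R · y^e mod p:
Squares mod 389: 275^1≡275, 275^2≡159, 275^4≡385, 275^8≡16, 275^16≡256, 275^32≡184, 275^64≡13, 275^128≡169
248 = 128 + 64 + 32 + 16 + 8, so 275^248 ≡ 169·13·184·256·16 ≡ 302 (mod 389)
205·302 = 61910 ≡ 59 (mod 389)
59 ≡ 59 (mod 389); signature holds.

accept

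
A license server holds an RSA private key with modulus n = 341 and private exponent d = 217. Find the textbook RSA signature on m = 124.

31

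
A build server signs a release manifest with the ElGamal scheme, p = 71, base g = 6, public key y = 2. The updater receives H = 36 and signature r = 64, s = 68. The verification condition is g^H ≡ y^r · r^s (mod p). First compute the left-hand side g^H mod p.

6^36 mod 71 = 6

6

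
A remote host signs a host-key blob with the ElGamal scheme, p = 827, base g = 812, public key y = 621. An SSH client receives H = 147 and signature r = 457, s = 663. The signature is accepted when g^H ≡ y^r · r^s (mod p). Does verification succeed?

fails

Left side g^H mod p:
812^2 = 659344 ≡ 225
812^4 ≡ 225^2 = 50625 ≡ 178
812^8 ≡ 178^2 = 31684 ≡ 258
812^16 ≡ 258^2 = 66564 ≡ 404
812^32 ≡ 404^2 = 163216 ≡ 297
812^64 ≡ 297^2 = 88209 ≡ 547
812^128 ≡ 547^2 = 299209 ≡ 662
147 = 128 + 16 + 2 + 1, so 812^147 ≡ 662·404·225·812 ≡ 420 (mod 827)
Right side y^r · r^s mod p:
621^2 = 385641 ≡ 259
621^4 ≡ 259^2 = 67081 ≡ 94
621^8 ≡ 94^2 = 8836 ≡ 566
621^16 ≡ 566^2 = 320356 ≡ 307
621^32 ≡ 307^2 = 94249 ≡ 798
621^64 ≡ 798^2 = 636804 ≡ 14
621^128 ≡ 14^2 = 196
621^256 ≡ 196^2 = 38416 ≡ 374
457 = 256 + 128 + 64 + 8 + 1, so 621^457 ≡ 374·196·14·566·621 ≡ 266 (mod 827)
457^2 = 208849 ≡ 445
457^4 ≡ 445^2 = 198025 ≡ 372
457^8 ≡ 372^2 = 138384 ≡ 275
457^16 ≡ 275^2 = 75625 ≡ 368
457^32 ≡ 368^2 = 135424 ≡ 623
457^64 ≡ 623^2 = 388129 ≡ 266
457^128 ≡ 266^2 = 70756 ≡ 461
457^256 ≡ 461^2 = 212521 ≡ 809
457^512 ≡ 809^2 = 654481 ≡ 324
663 = 512 + 128 + 16 + 4 + 2 + 1, so 457^663 ≡ 324·461·368·372·445·457 ≡ 437 (mod 827)
266·437 = 116242 ≡ 462 (mod 827)
420 ≠ 462, so verification fails.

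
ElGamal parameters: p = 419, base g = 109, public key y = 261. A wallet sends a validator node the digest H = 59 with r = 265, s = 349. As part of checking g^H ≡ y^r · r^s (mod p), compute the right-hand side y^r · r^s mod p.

397

261^265 mod 419 = 157
265^349 mod 419 = 176
y^r · r^s ≡ 157·176 = 27632 ≡ 397 (mod 419)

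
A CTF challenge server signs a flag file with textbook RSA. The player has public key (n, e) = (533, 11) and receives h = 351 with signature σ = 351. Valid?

yes

Squares mod 533: σ^1≡351, σ^2≡78, σ^4≡221, σ^8≡338
11 = 8 + 2 + 1, so σ^11 ≡ 338·78·351 ≡ 351 (mod 533)
σ^11 mod 533 = 351 matches h.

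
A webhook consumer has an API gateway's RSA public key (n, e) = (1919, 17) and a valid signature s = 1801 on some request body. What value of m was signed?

Squares mod 1919: s^1≡1801, s^2≡491, s^4≡1206, s^8≡1753, s^16≡690
17 = 16 + 1, so s^17 ≡ 690·1801 ≡ 1097 (mod 1919)

1097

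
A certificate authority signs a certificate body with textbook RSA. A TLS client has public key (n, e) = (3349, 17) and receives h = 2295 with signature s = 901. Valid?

yes

Squares mod 3349: s^1≡901, s^2≡1343, s^4≡1887, s^8≡782, s^16≡2006
17 = 16 + 1, so s^17 ≡ 2006·901 ≡ 2295 (mod 3349)
s^17 mod 3349 = 2295 matches h.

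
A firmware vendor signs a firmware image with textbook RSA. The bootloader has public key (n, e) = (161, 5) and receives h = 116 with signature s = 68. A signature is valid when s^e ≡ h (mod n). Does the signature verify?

does not verify

s^5 mod 161 = 45
s^5 mod 161 = 45, but h = 116.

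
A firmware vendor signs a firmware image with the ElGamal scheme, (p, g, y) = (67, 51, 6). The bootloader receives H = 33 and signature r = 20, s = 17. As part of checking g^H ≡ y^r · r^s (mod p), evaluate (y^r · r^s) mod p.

Squares mod 67: 6^1≡6, 6^2≡36, 6^4≡23, 6^8≡60, 6^16≡49
20 = 16 + 4, so 6^20 ≡ 49·23 ≡ 55 (mod 67)
Squares mod 67: 20^1≡20, 20^2≡65, 20^4≡4, 20^8≡16, 20^16≡55
17 = 16 + 1, so 20^17 ≡ 55·20 ≡ 28 (mod 67)
y^r · r^s ≡ 55·28 = 1540 ≡ 66 (mod 67)

66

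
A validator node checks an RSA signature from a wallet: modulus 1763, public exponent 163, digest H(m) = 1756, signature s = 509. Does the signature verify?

Squares mod 1763: s^1≡509, s^2≡1683, s^4≡1111, s^8≡221, s^16≡1240, s^32≡264, s^64≡939, s^128≡221
163 = 128 + 32 + 2 + 1, so s^163 ≡ 221·264·1683·509 ≡ 1756 (mod 1763)
1756 = H(m), so the signature checks out.

verifies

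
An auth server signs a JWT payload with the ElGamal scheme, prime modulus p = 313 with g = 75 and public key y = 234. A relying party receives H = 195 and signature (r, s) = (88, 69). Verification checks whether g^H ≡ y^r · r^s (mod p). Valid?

yes

Left side g^H mod p:
75^195 mod 313 = 288
Right side y^r · r^s mod p:
234^88 mod 313 = 44
88^69 mod 313 = 35
44·35 = 1540 ≡ 288 (mod 313)
288 ≡ 288 (mod 313), so the signature is genuine.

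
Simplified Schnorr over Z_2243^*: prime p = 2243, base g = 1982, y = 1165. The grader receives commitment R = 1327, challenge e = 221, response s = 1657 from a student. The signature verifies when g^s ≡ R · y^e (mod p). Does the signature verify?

does not verify

g^s mod p:
1982^2 = 3928324 ≡ 831
1982^4 ≡ 831^2 = 690561 ≡ 1960
1982^8 ≡ 1960^2 = 3841600 ≡ 1584
1982^16 ≡ 1584^2 = 2509056 ≡ 1382
1982^32 ≡ 1382^2 = 1909924 ≡ 1131
1982^64 ≡ 1131^2 = 1279161 ≡ 651
1982^128 ≡ 651^2 = 423801 ≡ 2117
1982^256 ≡ 2117^2 = 4481689 ≡ 175
1982^512 ≡ 175^2 = 30625 ≡ 1466
1982^1024 ≡ 1466^2 = 2149156 ≡ 362
1657 = 1024 + 512 + 64 + 32 + 16 + 8 + 1, so 1982^1657 ≡ 362·1466·651·1131·1382·1584·1982 ≡ 1599 (mod 2243)
R · y^e mod p:
1165^2 = 1357225 ≡ 210
1165^4 ≡ 210^2 = 44100 ≡ 1483
1165^8 ≡ 1483^2 = 2199289 ≡ 1149
1165^16 ≡ 1149^2 = 1320201 ≡ 1317
1165^32 ≡ 1317^2 = 1734489 ≡ 650
1165^64 ≡ 650^2 = 422500 ≡ 816
1165^128 ≡ 816^2 = 665856 ≡ 1928
221 = 128 + 64 + 16 + 8 + 4 + 1, so 1165^221 ≡ 1928·816·1317·1149·1483·1165 ≡ 1820 (mod 2243)
1327·1820 = 2415140 ≡ 1672 (mod 2243)
1599 ≠ 1672; the check fails.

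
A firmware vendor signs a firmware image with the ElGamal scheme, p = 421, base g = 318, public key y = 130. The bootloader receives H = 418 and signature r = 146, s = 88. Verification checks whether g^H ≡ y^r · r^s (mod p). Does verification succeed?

Left side g^H mod p:
Squares mod 421: 318^1≡318, 318^2≡84, 318^4≡320, 318^8≡97, 318^16≡147, 318^32≡138, 318^64≡99, 318^128≡118, 318^256≡31
418 = 256 + 128 + 32 + 2, so 318^418 ≡ 31·118·138·84 ≡ 416 (mod 421)
Right side y^r · r^s mod p:
Squares mod 421: 130^1≡130, 130^2≡60, 130^4≡232, 130^8≡357, 130^16≡307, 130^32≡366, 130^64≡78, 130^128≡190
146 = 128 + 16 + 2, so 130^146 ≡ 190·307·60 ≡ 27 (mod 421)
Squares mod 421: 146^1≡146, 146^2≡266, 146^4≡28, 146^8≡363, 146^16≡417, 146^32≡16, 146^64≡256
88 = 64 + 16 + 8, so 146^88 ≡ 256·417·363 ≡ 31 (mod 421)
27·31 = 837 ≡ 416 (mod 421)
416 ≡ 416 (mod 421), so the signature is genuine.

passes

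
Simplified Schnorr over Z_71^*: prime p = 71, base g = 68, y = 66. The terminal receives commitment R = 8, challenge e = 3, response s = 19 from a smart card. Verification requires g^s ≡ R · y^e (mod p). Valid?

no

g^s mod p:
68^2 = 4624 ≡ 9
68^4 ≡ 9^2 = 81 ≡ 10
68^8 ≡ 10^2 = 100 ≡ 29
68^16 ≡ 29^2 = 841 ≡ 60
19 = 16 + 2 + 1, so 68^19 ≡ 60·9·68 ≡ 13 (mod 71)
R · y^e mod p:
66^2 = 4356 ≡ 25
3 = 2 + 1, so 66^3 ≡ 25·66 ≡ 17 (mod 71)
8·17 = 136 ≡ 65 (mod 71)
13 ≠ 65; the check fails.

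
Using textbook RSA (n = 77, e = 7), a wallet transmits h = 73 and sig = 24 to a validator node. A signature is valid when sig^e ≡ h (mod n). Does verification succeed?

passes

Squares mod 77: sig^1≡24, sig^2≡37, sig^4≡60
7 = 4 + 2 + 1, so sig^7 ≡ 60·37·24 ≡ 73 (mod 77)
Since 73 equals the digest 73, verification succeeds.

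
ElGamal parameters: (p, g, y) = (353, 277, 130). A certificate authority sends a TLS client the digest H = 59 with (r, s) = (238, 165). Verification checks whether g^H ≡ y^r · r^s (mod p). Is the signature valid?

Left side g^H mod p:
277^2 = 76729 ≡ 128
277^4 ≡ 128^2 = 16384 ≡ 146
277^8 ≡ 146^2 = 21316 ≡ 136
277^16 ≡ 136^2 = 18496 ≡ 140
277^32 ≡ 140^2 = 19600 ≡ 185
59 = 32 + 16 + 8 + 2 + 1, so 277^59 ≡ 185·140·136·128·277 ≡ 127 (mod 353)
Right side y^r · r^s mod p:
130^2 = 16900 ≡ 309
130^4 ≡ 309^2 = 95481 ≡ 171
130^8 ≡ 171^2 = 29241 ≡ 295
130^16 ≡ 295^2 = 87025 ≡ 187
130^32 ≡ 187^2 = 34969 ≡ 22
130^64 ≡ 22^2 = 484 ≡ 131
130^128 ≡ 131^2 = 17161 ≡ 217
238 = 128 + 64 + 32 + 8 + 4 + 2, so 130^238 ≡ 217·131·22·295·171·309 ≡ 342 (mod 353)
238^2 = 56644 ≡ 164
238^4 ≡ 164^2 = 26896 ≡ 68
238^8 ≡ 68^2 = 4624 ≡ 35
238^16 ≡ 35^2 = 1225 ≡ 166
238^32 ≡ 166^2 = 27556 ≡ 22
238^64 ≡ 22^2 = 484 ≡ 131
238^128 ≡ 131^2 = 17161 ≡ 217
165 = 128 + 32 + 4 + 1, so 238^165 ≡ 217·22·68·238 ≡ 247 (mod 353)
342·247 = 84474 ≡ 107 (mod 353)
127 ≠ 107, so verification fails.

invalid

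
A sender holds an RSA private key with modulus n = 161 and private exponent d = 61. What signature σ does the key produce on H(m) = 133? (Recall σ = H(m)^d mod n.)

77

(H(m))^61 mod 161 = 77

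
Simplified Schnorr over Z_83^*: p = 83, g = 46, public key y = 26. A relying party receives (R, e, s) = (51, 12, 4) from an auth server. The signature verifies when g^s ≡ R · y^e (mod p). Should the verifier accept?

g^s mod p:
46^4 mod 83 = 21
R · y^e mod p:
26^12 mod 83 = 59
51·59 = 3009 ≡ 21 (mod 83)
21 ≡ 21 (mod 83); signature holds.

accept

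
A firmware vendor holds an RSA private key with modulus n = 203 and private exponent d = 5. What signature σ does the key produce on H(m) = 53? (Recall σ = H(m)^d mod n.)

65

Squares mod 203: (H(m))^1≡53, (H(m))^2≡170, (H(m))^4≡74
5 = 4 + 1, so (H(m))^5 ≡ 74·53 ≡ 65 (mod 203)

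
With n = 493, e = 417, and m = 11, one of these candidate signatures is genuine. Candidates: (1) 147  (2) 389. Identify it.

Candidate 1: 147^417 mod 493 = 11
  → matches m = 11
Candidate 2: 389^417 mod 493 = 389

1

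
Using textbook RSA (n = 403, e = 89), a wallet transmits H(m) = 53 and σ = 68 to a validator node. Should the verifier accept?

reject

σ^2 ≡ 68^2 = 4624 ≡ 191
σ^4 ≡ 191^2 = 36481 ≡ 211
σ^8 ≡ 211^2 = 44521 ≡ 191
σ^16 ≡ 191^2 = 36481 ≡ 211
σ^32 ≡ 211^2 = 44521 ≡ 191
σ^64 ≡ 191^2 = 36481 ≡ 211
89 = 64 + 16 + 8 + 1, so σ^89 ≡ 211·211·191·68 ≡ 243 (mod 403)
243 ≠ 53, so verification fails.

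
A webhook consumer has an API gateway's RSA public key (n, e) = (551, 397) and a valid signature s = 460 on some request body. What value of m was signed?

194

s^397 mod 551 = 194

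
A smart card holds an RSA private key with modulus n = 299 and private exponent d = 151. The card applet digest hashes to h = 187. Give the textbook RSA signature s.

190

Squares mod 299: h^1≡187, h^2≡285, h^4≡196, h^8≡144, h^16≡105, h^32≡261, h^64≡248, h^128≡209
151 = 128 + 16 + 4 + 2 + 1, so h^151 ≡ 209·105·196·285·187 ≡ 190 (mod 299)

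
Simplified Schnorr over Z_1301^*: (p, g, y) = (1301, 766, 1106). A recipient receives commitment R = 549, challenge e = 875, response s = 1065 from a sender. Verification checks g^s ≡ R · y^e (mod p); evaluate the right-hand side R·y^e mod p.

519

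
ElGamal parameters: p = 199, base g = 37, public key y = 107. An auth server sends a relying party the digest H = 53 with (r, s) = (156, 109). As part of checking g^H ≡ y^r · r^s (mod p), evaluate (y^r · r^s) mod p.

107^2 = 11449 ≡ 106
107^4 ≡ 106^2 = 11236 ≡ 92
107^8 ≡ 92^2 = 8464 ≡ 106
107^16 ≡ 106^2 = 11236 ≡ 92
107^32 ≡ 92^2 = 8464 ≡ 106
107^64 ≡ 106^2 = 11236 ≡ 92
107^128 ≡ 92^2 = 8464 ≡ 106
156 = 128 + 16 + 8 + 4, so 107^156 ≡ 106·92·106·92 ≡ 1 (mod 199)
156^2 = 24336 ≡ 58
156^4 ≡ 58^2 = 3364 ≡ 180
156^8 ≡ 180^2 = 32400 ≡ 162
156^16 ≡ 162^2 = 26244 ≡ 175
156^32 ≡ 175^2 = 30625 ≡ 178
156^64 ≡ 178^2 = 31684 ≡ 43
109 = 64 + 32 + 8 + 4 + 1, so 156^109 ≡ 43·178·162·180·156 ≡ 156 (mod 199)
y^r · r^s ≡ 1·156 = 156 ≡ 156 (mod 199)

156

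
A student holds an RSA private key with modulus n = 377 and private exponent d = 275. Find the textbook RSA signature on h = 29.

87

h^275 mod 377 = 87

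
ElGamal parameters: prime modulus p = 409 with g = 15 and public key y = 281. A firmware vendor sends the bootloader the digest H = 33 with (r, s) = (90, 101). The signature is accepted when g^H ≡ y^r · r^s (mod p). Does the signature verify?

Left side g^H mod p:
15^2 = 225
15^4 ≡ 225^2 = 50625 ≡ 318
15^8 ≡ 318^2 = 101124 ≡ 101
15^16 ≡ 101^2 = 10201 ≡ 385
15^32 ≡ 385^2 = 148225 ≡ 167
33 = 32 + 1, so 15^33 ≡ 167·15 ≡ 51 (mod 409)
Right side y^r · r^s mod p:
281^2 = 78961 ≡ 24
281^4 ≡ 24^2 = 576 ≡ 167
281^8 ≡ 167^2 = 27889 ≡ 77
281^16 ≡ 77^2 = 5929 ≡ 203
281^32 ≡ 203^2 = 41209 ≡ 309
281^64 ≡ 309^2 = 95481 ≡ 184
90 = 64 + 16 + 8 + 2, so 281^90 ≡ 184·203·77·24 ≡ 384 (mod 409)
90^2 = 8100 ≡ 329
90^4 ≡ 329^2 = 108241 ≡ 265
90^8 ≡ 265^2 = 70225 ≡ 286
90^16 ≡ 286^2 = 81796 ≡ 405
90^32 ≡ 405^2 = 164025 ≡ 16
90^64 ≡ 16^2 = 256
101 = 64 + 32 + 4 + 1, so 90^101 ≡ 256·16·265·90 ≡ 359 (mod 409)
384·359 = 137856 ≡ 23 (mod 409)
51 ≠ 23, so verification fails.

does not verify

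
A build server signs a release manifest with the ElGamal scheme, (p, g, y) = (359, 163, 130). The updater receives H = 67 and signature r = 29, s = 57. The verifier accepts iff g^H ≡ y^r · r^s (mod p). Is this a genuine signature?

forged

Left side g^H mod p:
163^2 = 26569 ≡ 3
163^4 ≡ 3^2 = 9
163^8 ≡ 9^2 = 81
163^16 ≡ 81^2 = 6561 ≡ 99
163^32 ≡ 99^2 = 9801 ≡ 108
163^64 ≡ 108^2 = 11664 ≡ 176
67 = 64 + 2 + 1, so 163^67 ≡ 176·3·163 ≡ 263 (mod 359)
Right side y^r · r^s mod p:
130^2 = 16900 ≡ 27
130^4 ≡ 27^2 = 729 ≡ 11
130^8 ≡ 11^2 = 121
130^16 ≡ 121^2 = 14641 ≡ 281
29 = 16 + 8 + 4 + 1, so 130^29 ≡ 281·121·11·130 ≡ 265 (mod 359)
29^2 = 841 ≡ 123
29^4 ≡ 123^2 = 15129 ≡ 51
29^8 ≡ 51^2 = 2601 ≡ 88
29^16 ≡ 88^2 = 7744 ≡ 205
29^32 ≡ 205^2 = 42025 ≡ 22
57 = 32 + 16 + 8 + 1, so 29^57 ≡ 22·205·88·29 ≡ 339 (mod 359)
265·339 = 89835 ≡ 85 (mod 359)
263 ≠ 85, so verification fails.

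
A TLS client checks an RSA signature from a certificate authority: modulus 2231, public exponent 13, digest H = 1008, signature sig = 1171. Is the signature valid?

valid

sig^2 ≡ 1171^2 = 1371241 ≡ 1407
sig^4 ≡ 1407^2 = 1979649 ≡ 752
sig^8 ≡ 752^2 = 565504 ≡ 1061
13 = 8 + 4 + 1, so sig^13 ≡ 1061·752·1171 ≡ 1008 (mod 2231)
1008 = H, so the signature checks out.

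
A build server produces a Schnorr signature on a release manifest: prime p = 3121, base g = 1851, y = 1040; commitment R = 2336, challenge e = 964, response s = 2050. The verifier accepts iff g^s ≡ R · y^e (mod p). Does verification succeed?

passes

g^s mod p:
1851^2 = 3426201 ≡ 2464
1851^4 ≡ 2464^2 = 6071296 ≡ 951
1851^8 ≡ 951^2 = 904401 ≡ 2432
1851^16 ≡ 2432^2 = 5914624 ≡ 329
1851^32 ≡ 329^2 = 108241 ≡ 2127
1851^64 ≡ 2127^2 = 4524129 ≡ 1800
1851^128 ≡ 1800^2 = 3240000 ≡ 402
1851^256 ≡ 402^2 = 161604 ≡ 2433
1851^512 ≡ 2433^2 = 5919489 ≡ 2073
1851^1024 ≡ 2073^2 = 4297329 ≡ 2833
1851^2048 ≡ 2833^2 = 8025889 ≡ 1798
2050 = 2048 + 2, so 1851^2050 ≡ 1798·2464 ≡ 1573 (mod 3121)
R · y^e mod p:
1040^2 = 1081600 ≡ 1734
1040^4 ≡ 1734^2 = 3006756 ≡ 1233
1040^8 ≡ 1233^2 = 1520289 ≡ 362
1040^16 ≡ 362^2 = 131044 ≡ 3083
1040^32 ≡ 3083^2 = 9504889 ≡ 1444
1040^64 ≡ 1444^2 = 2085136 ≡ 308
1040^128 ≡ 308^2 = 94864 ≡ 1234
1040^256 ≡ 1234^2 = 1522756 ≡ 2829
1040^512 ≡ 2829^2 = 8003241 ≡ 997
964 = 512 + 256 + 128 + 64 + 4, so 1040^964 ≡ 997·2829·1234·308·1233 ≡ 1640 (mod 3121)
2336·1640 = 3831040 ≡ 1573 (mod 3121)
1573 ≡ 1573 (mod 3121); signature holds.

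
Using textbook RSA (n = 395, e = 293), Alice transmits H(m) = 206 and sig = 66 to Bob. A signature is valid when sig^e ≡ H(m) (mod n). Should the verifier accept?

sig^2 ≡ 66^2 = 4356 ≡ 11
sig^4 ≡ 11^2 = 121
sig^8 ≡ 121^2 = 14641 ≡ 26
sig^16 ≡ 26^2 = 676 ≡ 281
sig^32 ≡ 281^2 = 78961 ≡ 356
sig^64 ≡ 356^2 = 126736 ≡ 336
sig^128 ≡ 336^2 = 112896 ≡ 321
sig^256 ≡ 321^2 = 103041 ≡ 341
293 = 256 + 32 + 4 + 1, so sig^293 ≡ 341·356·121·66 ≡ 206 (mod 395)
Since 206 equals the digest 206, verification succeeds.

accept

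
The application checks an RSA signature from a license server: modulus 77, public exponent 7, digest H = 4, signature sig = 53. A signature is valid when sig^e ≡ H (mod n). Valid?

sig^2 ≡ 53^2 = 2809 ≡ 37
sig^4 ≡ 37^2 = 1369 ≡ 60
7 = 4 + 2 + 1, so sig^7 ≡ 60·37·53 ≡ 4 (mod 77)
Since 4 equals the digest 4, verification succeeds.

yes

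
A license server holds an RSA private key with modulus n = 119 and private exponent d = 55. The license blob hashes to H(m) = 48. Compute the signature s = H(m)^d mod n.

6

(H(m))^2 ≡ 48^2 = 2304 ≡ 43
(H(m))^4 ≡ 43^2 = 1849 ≡ 64
(H(m))^8 ≡ 64^2 = 4096 ≡ 50
(H(m))^16 ≡ 50^2 = 2500 ≡ 1
(H(m))^32 ≡ 1^2 = 1
55 = 32 + 16 + 4 + 2 + 1, so (H(m))^55 ≡ 1·1·64·43·48 ≡ 6 (mod 119)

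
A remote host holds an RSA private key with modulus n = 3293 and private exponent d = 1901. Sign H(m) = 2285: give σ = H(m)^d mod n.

1362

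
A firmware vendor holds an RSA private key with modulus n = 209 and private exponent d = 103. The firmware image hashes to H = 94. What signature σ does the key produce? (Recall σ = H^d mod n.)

18

Squares mod 209: H^1≡94, H^2≡58, H^4≡20, H^8≡191, H^16≡115, H^32≡58, H^64≡20
103 = 64 + 32 + 4 + 2 + 1, so H^103 ≡ 20·58·20·58·94 ≡ 18 (mod 209)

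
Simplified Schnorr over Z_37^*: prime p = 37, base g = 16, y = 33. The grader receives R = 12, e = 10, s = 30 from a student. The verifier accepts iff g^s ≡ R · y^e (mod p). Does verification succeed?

g^s mod p:
Squares mod 37: 16^1≡16, 16^2≡34, 16^4≡9, 16^8≡7, 16^16≡12
30 = 16 + 8 + 4 + 2, so 16^30 ≡ 12·7·9·34 ≡ 26 (mod 37)
R · y^e mod p:
Squares mod 37: 33^1≡33, 33^2≡16, 33^4≡34, 33^8≡9
10 = 8 + 2, so 33^10 ≡ 9·16 ≡ 33 (mod 37)
12·33 = 396 ≡ 26 (mod 37)
26 ≡ 26 (mod 37); signature holds.

passes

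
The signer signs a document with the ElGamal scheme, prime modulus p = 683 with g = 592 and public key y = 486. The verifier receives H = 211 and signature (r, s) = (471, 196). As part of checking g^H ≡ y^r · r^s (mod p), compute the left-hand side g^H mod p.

592^2 = 350464 ≡ 85
592^4 ≡ 85^2 = 7225 ≡ 395
592^8 ≡ 395^2 = 156025 ≡ 301
592^16 ≡ 301^2 = 90601 ≡ 445
592^32 ≡ 445^2 = 198025 ≡ 638
592^64 ≡ 638^2 = 407044 ≡ 659
592^128 ≡ 659^2 = 434281 ≡ 576
211 = 128 + 64 + 16 + 2 + 1, so 592^211 ≡ 576·659·445·85·592 ≡ 117 (mod 683)

117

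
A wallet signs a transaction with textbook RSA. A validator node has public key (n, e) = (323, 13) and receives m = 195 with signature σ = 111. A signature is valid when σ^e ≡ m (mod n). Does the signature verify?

verifies

σ^2 ≡ 111^2 = 12321 ≡ 47
σ^4 ≡ 47^2 = 2209 ≡ 271
σ^8 ≡ 271^2 = 73441 ≡ 120
13 = 8 + 4 + 1, so σ^13 ≡ 120·271·111 ≡ 195 (mod 323)
195 = m, so the signature checks out.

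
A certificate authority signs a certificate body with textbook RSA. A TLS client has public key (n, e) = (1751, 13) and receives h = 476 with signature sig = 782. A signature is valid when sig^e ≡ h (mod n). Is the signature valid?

valid

sig^2 ≡ 782^2 = 611524 ≡ 425
sig^4 ≡ 425^2 = 180625 ≡ 272
sig^8 ≡ 272^2 = 73984 ≡ 442
13 = 8 + 4 + 1, so sig^13 ≡ 442·272·782 ≡ 476 (mod 1751)
Since 476 equals the digest 476, verification succeeds.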